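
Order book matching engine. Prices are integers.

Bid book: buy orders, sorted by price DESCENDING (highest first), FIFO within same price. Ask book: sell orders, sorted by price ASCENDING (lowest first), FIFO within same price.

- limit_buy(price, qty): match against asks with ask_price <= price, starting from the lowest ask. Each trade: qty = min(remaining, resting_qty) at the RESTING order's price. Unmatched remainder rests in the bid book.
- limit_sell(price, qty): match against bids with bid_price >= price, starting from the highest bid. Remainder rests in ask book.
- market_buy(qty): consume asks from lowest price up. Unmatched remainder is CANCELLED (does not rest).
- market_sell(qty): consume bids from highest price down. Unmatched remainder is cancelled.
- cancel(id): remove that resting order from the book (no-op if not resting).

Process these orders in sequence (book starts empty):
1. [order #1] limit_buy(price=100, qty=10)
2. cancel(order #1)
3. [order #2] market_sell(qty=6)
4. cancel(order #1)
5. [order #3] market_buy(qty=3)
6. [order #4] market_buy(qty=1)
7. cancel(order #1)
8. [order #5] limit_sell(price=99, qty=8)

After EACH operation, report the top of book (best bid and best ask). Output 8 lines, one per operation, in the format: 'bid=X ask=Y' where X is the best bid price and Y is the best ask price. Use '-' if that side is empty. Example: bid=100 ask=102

Answer: bid=100 ask=-
bid=- ask=-
bid=- ask=-
bid=- ask=-
bid=- ask=-
bid=- ask=-
bid=- ask=-
bid=- ask=99

Derivation:
After op 1 [order #1] limit_buy(price=100, qty=10): fills=none; bids=[#1:10@100] asks=[-]
After op 2 cancel(order #1): fills=none; bids=[-] asks=[-]
After op 3 [order #2] market_sell(qty=6): fills=none; bids=[-] asks=[-]
After op 4 cancel(order #1): fills=none; bids=[-] asks=[-]
After op 5 [order #3] market_buy(qty=3): fills=none; bids=[-] asks=[-]
After op 6 [order #4] market_buy(qty=1): fills=none; bids=[-] asks=[-]
After op 7 cancel(order #1): fills=none; bids=[-] asks=[-]
After op 8 [order #5] limit_sell(price=99, qty=8): fills=none; bids=[-] asks=[#5:8@99]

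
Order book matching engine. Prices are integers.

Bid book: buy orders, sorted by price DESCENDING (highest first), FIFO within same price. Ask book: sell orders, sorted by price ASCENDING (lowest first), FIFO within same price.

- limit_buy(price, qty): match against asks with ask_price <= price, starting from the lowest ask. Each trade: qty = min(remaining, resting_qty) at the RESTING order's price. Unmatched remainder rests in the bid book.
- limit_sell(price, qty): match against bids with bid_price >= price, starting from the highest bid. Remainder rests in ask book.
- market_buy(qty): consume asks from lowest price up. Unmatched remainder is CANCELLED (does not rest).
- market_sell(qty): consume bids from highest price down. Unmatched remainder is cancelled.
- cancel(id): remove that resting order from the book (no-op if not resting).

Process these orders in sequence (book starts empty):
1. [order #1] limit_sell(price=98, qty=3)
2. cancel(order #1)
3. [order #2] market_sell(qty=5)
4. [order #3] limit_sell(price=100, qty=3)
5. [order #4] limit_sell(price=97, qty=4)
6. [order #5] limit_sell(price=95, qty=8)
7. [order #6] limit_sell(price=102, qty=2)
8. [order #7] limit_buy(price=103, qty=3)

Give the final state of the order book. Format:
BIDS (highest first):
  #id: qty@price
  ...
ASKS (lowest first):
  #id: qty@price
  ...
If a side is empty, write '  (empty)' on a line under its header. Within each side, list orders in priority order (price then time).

Answer: BIDS (highest first):
  (empty)
ASKS (lowest first):
  #5: 5@95
  #4: 4@97
  #3: 3@100
  #6: 2@102

Derivation:
After op 1 [order #1] limit_sell(price=98, qty=3): fills=none; bids=[-] asks=[#1:3@98]
After op 2 cancel(order #1): fills=none; bids=[-] asks=[-]
After op 3 [order #2] market_sell(qty=5): fills=none; bids=[-] asks=[-]
After op 4 [order #3] limit_sell(price=100, qty=3): fills=none; bids=[-] asks=[#3:3@100]
After op 5 [order #4] limit_sell(price=97, qty=4): fills=none; bids=[-] asks=[#4:4@97 #3:3@100]
After op 6 [order #5] limit_sell(price=95, qty=8): fills=none; bids=[-] asks=[#5:8@95 #4:4@97 #3:3@100]
After op 7 [order #6] limit_sell(price=102, qty=2): fills=none; bids=[-] asks=[#5:8@95 #4:4@97 #3:3@100 #6:2@102]
After op 8 [order #7] limit_buy(price=103, qty=3): fills=#7x#5:3@95; bids=[-] asks=[#5:5@95 #4:4@97 #3:3@100 #6:2@102]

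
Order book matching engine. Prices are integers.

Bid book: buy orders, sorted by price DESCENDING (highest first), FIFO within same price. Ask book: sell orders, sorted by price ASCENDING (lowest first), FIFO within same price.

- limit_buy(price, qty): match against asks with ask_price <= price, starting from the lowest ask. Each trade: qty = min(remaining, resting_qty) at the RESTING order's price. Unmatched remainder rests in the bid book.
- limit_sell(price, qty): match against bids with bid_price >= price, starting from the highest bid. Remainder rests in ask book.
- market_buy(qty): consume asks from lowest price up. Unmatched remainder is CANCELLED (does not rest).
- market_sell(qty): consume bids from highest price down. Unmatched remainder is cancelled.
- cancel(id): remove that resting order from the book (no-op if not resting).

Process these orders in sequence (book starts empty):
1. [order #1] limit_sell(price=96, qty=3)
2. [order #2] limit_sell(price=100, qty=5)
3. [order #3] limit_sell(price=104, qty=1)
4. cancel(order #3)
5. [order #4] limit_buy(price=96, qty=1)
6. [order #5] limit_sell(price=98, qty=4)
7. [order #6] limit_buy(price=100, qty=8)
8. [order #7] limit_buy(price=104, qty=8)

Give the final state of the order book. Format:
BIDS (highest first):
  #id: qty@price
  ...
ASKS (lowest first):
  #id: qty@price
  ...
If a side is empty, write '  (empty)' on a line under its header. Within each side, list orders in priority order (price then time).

Answer: BIDS (highest first):
  #7: 5@104
ASKS (lowest first):
  (empty)

Derivation:
After op 1 [order #1] limit_sell(price=96, qty=3): fills=none; bids=[-] asks=[#1:3@96]
After op 2 [order #2] limit_sell(price=100, qty=5): fills=none; bids=[-] asks=[#1:3@96 #2:5@100]
After op 3 [order #3] limit_sell(price=104, qty=1): fills=none; bids=[-] asks=[#1:3@96 #2:5@100 #3:1@104]
After op 4 cancel(order #3): fills=none; bids=[-] asks=[#1:3@96 #2:5@100]
After op 5 [order #4] limit_buy(price=96, qty=1): fills=#4x#1:1@96; bids=[-] asks=[#1:2@96 #2:5@100]
After op 6 [order #5] limit_sell(price=98, qty=4): fills=none; bids=[-] asks=[#1:2@96 #5:4@98 #2:5@100]
After op 7 [order #6] limit_buy(price=100, qty=8): fills=#6x#1:2@96 #6x#5:4@98 #6x#2:2@100; bids=[-] asks=[#2:3@100]
After op 8 [order #7] limit_buy(price=104, qty=8): fills=#7x#2:3@100; bids=[#7:5@104] asks=[-]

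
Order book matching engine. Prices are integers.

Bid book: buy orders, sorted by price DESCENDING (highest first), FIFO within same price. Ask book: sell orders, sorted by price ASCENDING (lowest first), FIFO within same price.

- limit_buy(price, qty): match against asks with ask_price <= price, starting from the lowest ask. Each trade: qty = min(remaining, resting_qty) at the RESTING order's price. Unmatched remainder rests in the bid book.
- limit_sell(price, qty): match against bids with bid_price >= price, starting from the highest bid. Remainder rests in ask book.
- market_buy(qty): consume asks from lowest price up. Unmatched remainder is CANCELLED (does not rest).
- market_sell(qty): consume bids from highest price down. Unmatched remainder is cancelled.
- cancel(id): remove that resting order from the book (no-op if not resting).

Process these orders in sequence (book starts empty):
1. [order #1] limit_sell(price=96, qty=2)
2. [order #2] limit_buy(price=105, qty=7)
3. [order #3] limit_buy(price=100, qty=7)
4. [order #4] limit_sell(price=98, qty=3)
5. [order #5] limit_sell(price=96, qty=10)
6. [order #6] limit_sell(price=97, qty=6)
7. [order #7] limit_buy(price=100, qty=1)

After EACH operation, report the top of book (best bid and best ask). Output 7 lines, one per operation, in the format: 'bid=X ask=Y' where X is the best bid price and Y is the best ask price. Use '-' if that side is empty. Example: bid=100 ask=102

Answer: bid=- ask=96
bid=105 ask=-
bid=105 ask=-
bid=105 ask=-
bid=- ask=96
bid=- ask=96
bid=- ask=97

Derivation:
After op 1 [order #1] limit_sell(price=96, qty=2): fills=none; bids=[-] asks=[#1:2@96]
After op 2 [order #2] limit_buy(price=105, qty=7): fills=#2x#1:2@96; bids=[#2:5@105] asks=[-]
After op 3 [order #3] limit_buy(price=100, qty=7): fills=none; bids=[#2:5@105 #3:7@100] asks=[-]
After op 4 [order #4] limit_sell(price=98, qty=3): fills=#2x#4:3@105; bids=[#2:2@105 #3:7@100] asks=[-]
After op 5 [order #5] limit_sell(price=96, qty=10): fills=#2x#5:2@105 #3x#5:7@100; bids=[-] asks=[#5:1@96]
After op 6 [order #6] limit_sell(price=97, qty=6): fills=none; bids=[-] asks=[#5:1@96 #6:6@97]
After op 7 [order #7] limit_buy(price=100, qty=1): fills=#7x#5:1@96; bids=[-] asks=[#6:6@97]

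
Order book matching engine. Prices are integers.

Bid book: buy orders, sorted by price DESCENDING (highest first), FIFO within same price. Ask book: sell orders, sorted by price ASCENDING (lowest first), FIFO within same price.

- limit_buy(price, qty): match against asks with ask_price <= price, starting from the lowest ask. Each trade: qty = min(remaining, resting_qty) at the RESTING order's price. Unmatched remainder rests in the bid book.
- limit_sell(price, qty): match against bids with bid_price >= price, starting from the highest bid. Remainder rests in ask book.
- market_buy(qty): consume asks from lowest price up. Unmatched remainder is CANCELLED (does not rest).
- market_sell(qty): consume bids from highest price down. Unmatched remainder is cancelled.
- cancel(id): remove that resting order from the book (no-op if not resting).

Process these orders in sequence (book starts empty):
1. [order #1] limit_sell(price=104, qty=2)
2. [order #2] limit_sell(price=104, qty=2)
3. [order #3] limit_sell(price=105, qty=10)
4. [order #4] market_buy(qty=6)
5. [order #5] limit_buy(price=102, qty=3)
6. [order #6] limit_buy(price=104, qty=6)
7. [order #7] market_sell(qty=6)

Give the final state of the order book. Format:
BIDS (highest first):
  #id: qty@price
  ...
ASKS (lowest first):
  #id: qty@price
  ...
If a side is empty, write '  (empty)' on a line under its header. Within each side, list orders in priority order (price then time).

After op 1 [order #1] limit_sell(price=104, qty=2): fills=none; bids=[-] asks=[#1:2@104]
After op 2 [order #2] limit_sell(price=104, qty=2): fills=none; bids=[-] asks=[#1:2@104 #2:2@104]
After op 3 [order #3] limit_sell(price=105, qty=10): fills=none; bids=[-] asks=[#1:2@104 #2:2@104 #3:10@105]
After op 4 [order #4] market_buy(qty=6): fills=#4x#1:2@104 #4x#2:2@104 #4x#3:2@105; bids=[-] asks=[#3:8@105]
After op 5 [order #5] limit_buy(price=102, qty=3): fills=none; bids=[#5:3@102] asks=[#3:8@105]
After op 6 [order #6] limit_buy(price=104, qty=6): fills=none; bids=[#6:6@104 #5:3@102] asks=[#3:8@105]
After op 7 [order #7] market_sell(qty=6): fills=#6x#7:6@104; bids=[#5:3@102] asks=[#3:8@105]

Answer: BIDS (highest first):
  #5: 3@102
ASKS (lowest first):
  #3: 8@105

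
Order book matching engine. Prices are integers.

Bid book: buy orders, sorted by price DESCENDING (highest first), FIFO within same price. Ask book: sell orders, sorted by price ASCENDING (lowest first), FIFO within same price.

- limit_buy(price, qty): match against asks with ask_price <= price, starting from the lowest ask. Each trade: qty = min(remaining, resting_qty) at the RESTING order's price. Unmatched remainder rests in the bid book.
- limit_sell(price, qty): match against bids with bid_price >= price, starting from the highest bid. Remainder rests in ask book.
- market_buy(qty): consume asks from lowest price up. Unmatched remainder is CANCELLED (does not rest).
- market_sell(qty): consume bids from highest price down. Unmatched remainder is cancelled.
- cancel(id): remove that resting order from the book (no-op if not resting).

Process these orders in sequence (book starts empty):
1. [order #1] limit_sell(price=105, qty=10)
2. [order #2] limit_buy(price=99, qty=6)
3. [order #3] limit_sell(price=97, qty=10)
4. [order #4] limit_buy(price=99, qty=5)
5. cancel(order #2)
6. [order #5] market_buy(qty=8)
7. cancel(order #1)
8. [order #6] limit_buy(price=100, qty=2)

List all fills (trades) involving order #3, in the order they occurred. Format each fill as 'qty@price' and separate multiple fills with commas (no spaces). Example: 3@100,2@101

Answer: 6@99,4@97

Derivation:
After op 1 [order #1] limit_sell(price=105, qty=10): fills=none; bids=[-] asks=[#1:10@105]
After op 2 [order #2] limit_buy(price=99, qty=6): fills=none; bids=[#2:6@99] asks=[#1:10@105]
After op 3 [order #3] limit_sell(price=97, qty=10): fills=#2x#3:6@99; bids=[-] asks=[#3:4@97 #1:10@105]
After op 4 [order #4] limit_buy(price=99, qty=5): fills=#4x#3:4@97; bids=[#4:1@99] asks=[#1:10@105]
After op 5 cancel(order #2): fills=none; bids=[#4:1@99] asks=[#1:10@105]
After op 6 [order #5] market_buy(qty=8): fills=#5x#1:8@105; bids=[#4:1@99] asks=[#1:2@105]
After op 7 cancel(order #1): fills=none; bids=[#4:1@99] asks=[-]
After op 8 [order #6] limit_buy(price=100, qty=2): fills=none; bids=[#6:2@100 #4:1@99] asks=[-]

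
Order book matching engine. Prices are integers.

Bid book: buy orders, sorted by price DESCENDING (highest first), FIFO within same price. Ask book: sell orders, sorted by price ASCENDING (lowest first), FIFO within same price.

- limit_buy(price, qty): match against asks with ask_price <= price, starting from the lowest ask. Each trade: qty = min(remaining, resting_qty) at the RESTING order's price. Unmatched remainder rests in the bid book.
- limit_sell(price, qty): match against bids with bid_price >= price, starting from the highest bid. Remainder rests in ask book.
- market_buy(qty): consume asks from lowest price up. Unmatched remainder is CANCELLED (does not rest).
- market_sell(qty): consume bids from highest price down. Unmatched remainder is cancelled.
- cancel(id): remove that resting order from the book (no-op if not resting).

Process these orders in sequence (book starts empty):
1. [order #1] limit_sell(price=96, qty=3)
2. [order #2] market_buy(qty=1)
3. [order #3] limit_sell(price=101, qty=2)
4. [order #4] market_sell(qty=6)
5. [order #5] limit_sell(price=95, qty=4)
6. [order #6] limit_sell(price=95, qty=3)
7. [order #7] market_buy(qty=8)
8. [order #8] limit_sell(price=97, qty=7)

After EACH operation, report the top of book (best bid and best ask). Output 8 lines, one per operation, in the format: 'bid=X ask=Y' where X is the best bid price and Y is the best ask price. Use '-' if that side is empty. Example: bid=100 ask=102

After op 1 [order #1] limit_sell(price=96, qty=3): fills=none; bids=[-] asks=[#1:3@96]
After op 2 [order #2] market_buy(qty=1): fills=#2x#1:1@96; bids=[-] asks=[#1:2@96]
After op 3 [order #3] limit_sell(price=101, qty=2): fills=none; bids=[-] asks=[#1:2@96 #3:2@101]
After op 4 [order #4] market_sell(qty=6): fills=none; bids=[-] asks=[#1:2@96 #3:2@101]
After op 5 [order #5] limit_sell(price=95, qty=4): fills=none; bids=[-] asks=[#5:4@95 #1:2@96 #3:2@101]
After op 6 [order #6] limit_sell(price=95, qty=3): fills=none; bids=[-] asks=[#5:4@95 #6:3@95 #1:2@96 #3:2@101]
After op 7 [order #7] market_buy(qty=8): fills=#7x#5:4@95 #7x#6:3@95 #7x#1:1@96; bids=[-] asks=[#1:1@96 #3:2@101]
After op 8 [order #8] limit_sell(price=97, qty=7): fills=none; bids=[-] asks=[#1:1@96 #8:7@97 #3:2@101]

Answer: bid=- ask=96
bid=- ask=96
bid=- ask=96
bid=- ask=96
bid=- ask=95
bid=- ask=95
bid=- ask=96
bid=- ask=96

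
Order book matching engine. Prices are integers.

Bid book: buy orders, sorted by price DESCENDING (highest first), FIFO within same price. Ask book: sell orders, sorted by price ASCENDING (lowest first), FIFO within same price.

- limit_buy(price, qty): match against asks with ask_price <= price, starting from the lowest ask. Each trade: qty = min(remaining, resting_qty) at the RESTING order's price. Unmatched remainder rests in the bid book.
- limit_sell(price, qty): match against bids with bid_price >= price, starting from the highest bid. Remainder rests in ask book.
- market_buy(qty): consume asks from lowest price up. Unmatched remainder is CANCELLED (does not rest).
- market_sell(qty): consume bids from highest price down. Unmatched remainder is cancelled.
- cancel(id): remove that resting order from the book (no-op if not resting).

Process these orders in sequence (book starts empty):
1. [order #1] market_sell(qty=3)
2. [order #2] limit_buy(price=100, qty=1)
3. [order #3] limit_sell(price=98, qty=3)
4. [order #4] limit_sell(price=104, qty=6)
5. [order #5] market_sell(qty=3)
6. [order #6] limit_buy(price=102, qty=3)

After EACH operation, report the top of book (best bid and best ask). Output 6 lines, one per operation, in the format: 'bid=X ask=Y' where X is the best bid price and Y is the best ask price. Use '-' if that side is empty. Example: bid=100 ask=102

Answer: bid=- ask=-
bid=100 ask=-
bid=- ask=98
bid=- ask=98
bid=- ask=98
bid=102 ask=104

Derivation:
After op 1 [order #1] market_sell(qty=3): fills=none; bids=[-] asks=[-]
After op 2 [order #2] limit_buy(price=100, qty=1): fills=none; bids=[#2:1@100] asks=[-]
After op 3 [order #3] limit_sell(price=98, qty=3): fills=#2x#3:1@100; bids=[-] asks=[#3:2@98]
After op 4 [order #4] limit_sell(price=104, qty=6): fills=none; bids=[-] asks=[#3:2@98 #4:6@104]
After op 5 [order #5] market_sell(qty=3): fills=none; bids=[-] asks=[#3:2@98 #4:6@104]
After op 6 [order #6] limit_buy(price=102, qty=3): fills=#6x#3:2@98; bids=[#6:1@102] asks=[#4:6@104]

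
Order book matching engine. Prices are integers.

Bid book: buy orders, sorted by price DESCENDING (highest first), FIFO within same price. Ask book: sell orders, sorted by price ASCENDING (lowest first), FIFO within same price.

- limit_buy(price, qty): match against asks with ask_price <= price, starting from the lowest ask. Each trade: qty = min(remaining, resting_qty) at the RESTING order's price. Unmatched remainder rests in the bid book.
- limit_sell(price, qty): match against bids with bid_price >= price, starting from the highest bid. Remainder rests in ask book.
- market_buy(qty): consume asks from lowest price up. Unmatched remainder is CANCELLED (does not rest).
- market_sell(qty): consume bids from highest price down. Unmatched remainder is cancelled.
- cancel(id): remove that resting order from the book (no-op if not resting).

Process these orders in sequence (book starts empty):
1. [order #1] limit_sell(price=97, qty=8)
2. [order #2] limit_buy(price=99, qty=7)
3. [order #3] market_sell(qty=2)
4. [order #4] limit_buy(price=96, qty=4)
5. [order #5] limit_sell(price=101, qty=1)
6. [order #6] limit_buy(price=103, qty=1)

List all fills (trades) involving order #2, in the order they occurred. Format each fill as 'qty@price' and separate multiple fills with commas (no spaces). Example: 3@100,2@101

After op 1 [order #1] limit_sell(price=97, qty=8): fills=none; bids=[-] asks=[#1:8@97]
After op 2 [order #2] limit_buy(price=99, qty=7): fills=#2x#1:7@97; bids=[-] asks=[#1:1@97]
After op 3 [order #3] market_sell(qty=2): fills=none; bids=[-] asks=[#1:1@97]
After op 4 [order #4] limit_buy(price=96, qty=4): fills=none; bids=[#4:4@96] asks=[#1:1@97]
After op 5 [order #5] limit_sell(price=101, qty=1): fills=none; bids=[#4:4@96] asks=[#1:1@97 #5:1@101]
After op 6 [order #6] limit_buy(price=103, qty=1): fills=#6x#1:1@97; bids=[#4:4@96] asks=[#5:1@101]

Answer: 7@97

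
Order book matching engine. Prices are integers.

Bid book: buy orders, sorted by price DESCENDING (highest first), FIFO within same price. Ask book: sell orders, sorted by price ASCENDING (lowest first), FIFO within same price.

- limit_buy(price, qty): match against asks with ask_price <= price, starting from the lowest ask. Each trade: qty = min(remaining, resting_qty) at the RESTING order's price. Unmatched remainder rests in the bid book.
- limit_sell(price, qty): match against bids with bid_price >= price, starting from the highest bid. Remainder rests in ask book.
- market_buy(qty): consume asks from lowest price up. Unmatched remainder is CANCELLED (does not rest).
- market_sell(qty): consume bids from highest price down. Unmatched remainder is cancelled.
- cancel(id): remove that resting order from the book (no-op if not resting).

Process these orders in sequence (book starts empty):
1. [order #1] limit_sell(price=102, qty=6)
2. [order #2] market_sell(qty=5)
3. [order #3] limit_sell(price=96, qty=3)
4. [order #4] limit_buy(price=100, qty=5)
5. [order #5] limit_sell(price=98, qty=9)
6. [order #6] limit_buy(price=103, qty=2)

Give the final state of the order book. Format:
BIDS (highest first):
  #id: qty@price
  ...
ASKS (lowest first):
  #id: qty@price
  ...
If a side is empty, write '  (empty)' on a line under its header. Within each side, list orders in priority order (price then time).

Answer: BIDS (highest first):
  (empty)
ASKS (lowest first):
  #5: 5@98
  #1: 6@102

Derivation:
After op 1 [order #1] limit_sell(price=102, qty=6): fills=none; bids=[-] asks=[#1:6@102]
After op 2 [order #2] market_sell(qty=5): fills=none; bids=[-] asks=[#1:6@102]
After op 3 [order #3] limit_sell(price=96, qty=3): fills=none; bids=[-] asks=[#3:3@96 #1:6@102]
After op 4 [order #4] limit_buy(price=100, qty=5): fills=#4x#3:3@96; bids=[#4:2@100] asks=[#1:6@102]
After op 5 [order #5] limit_sell(price=98, qty=9): fills=#4x#5:2@100; bids=[-] asks=[#5:7@98 #1:6@102]
After op 6 [order #6] limit_buy(price=103, qty=2): fills=#6x#5:2@98; bids=[-] asks=[#5:5@98 #1:6@102]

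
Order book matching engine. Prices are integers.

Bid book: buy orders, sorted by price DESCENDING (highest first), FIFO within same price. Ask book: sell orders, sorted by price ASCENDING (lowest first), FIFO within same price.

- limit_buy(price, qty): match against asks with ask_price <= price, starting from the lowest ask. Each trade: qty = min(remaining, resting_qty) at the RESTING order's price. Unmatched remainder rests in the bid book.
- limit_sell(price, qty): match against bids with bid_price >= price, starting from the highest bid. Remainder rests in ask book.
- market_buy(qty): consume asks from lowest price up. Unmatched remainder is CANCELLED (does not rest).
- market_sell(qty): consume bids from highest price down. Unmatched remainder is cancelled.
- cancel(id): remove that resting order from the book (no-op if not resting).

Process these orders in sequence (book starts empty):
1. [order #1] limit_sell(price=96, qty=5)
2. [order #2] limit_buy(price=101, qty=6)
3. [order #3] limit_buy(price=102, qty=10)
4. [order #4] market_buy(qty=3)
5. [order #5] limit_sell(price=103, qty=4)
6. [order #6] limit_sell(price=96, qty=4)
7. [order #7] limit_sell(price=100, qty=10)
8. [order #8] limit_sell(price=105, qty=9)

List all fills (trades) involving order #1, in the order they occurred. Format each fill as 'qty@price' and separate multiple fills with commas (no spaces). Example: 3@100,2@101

Answer: 5@96

Derivation:
After op 1 [order #1] limit_sell(price=96, qty=5): fills=none; bids=[-] asks=[#1:5@96]
After op 2 [order #2] limit_buy(price=101, qty=6): fills=#2x#1:5@96; bids=[#2:1@101] asks=[-]
After op 3 [order #3] limit_buy(price=102, qty=10): fills=none; bids=[#3:10@102 #2:1@101] asks=[-]
After op 4 [order #4] market_buy(qty=3): fills=none; bids=[#3:10@102 #2:1@101] asks=[-]
After op 5 [order #5] limit_sell(price=103, qty=4): fills=none; bids=[#3:10@102 #2:1@101] asks=[#5:4@103]
After op 6 [order #6] limit_sell(price=96, qty=4): fills=#3x#6:4@102; bids=[#3:6@102 #2:1@101] asks=[#5:4@103]
After op 7 [order #7] limit_sell(price=100, qty=10): fills=#3x#7:6@102 #2x#7:1@101; bids=[-] asks=[#7:3@100 #5:4@103]
After op 8 [order #8] limit_sell(price=105, qty=9): fills=none; bids=[-] asks=[#7:3@100 #5:4@103 #8:9@105]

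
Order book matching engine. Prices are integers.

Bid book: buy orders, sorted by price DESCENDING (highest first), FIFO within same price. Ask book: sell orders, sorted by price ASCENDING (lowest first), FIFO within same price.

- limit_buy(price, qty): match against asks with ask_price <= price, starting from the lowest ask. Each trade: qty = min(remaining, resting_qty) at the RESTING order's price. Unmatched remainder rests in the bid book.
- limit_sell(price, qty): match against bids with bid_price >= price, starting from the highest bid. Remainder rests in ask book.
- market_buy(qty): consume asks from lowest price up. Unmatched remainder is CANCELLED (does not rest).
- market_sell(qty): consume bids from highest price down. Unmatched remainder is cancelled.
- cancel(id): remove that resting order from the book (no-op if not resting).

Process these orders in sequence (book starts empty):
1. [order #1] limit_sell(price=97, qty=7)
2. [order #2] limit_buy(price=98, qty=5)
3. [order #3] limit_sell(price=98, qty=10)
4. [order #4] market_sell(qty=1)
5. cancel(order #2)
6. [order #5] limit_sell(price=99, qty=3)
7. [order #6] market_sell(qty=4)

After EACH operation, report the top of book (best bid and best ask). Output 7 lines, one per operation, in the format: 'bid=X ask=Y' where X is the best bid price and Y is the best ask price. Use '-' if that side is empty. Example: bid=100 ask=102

Answer: bid=- ask=97
bid=- ask=97
bid=- ask=97
bid=- ask=97
bid=- ask=97
bid=- ask=97
bid=- ask=97

Derivation:
After op 1 [order #1] limit_sell(price=97, qty=7): fills=none; bids=[-] asks=[#1:7@97]
After op 2 [order #2] limit_buy(price=98, qty=5): fills=#2x#1:5@97; bids=[-] asks=[#1:2@97]
After op 3 [order #3] limit_sell(price=98, qty=10): fills=none; bids=[-] asks=[#1:2@97 #3:10@98]
After op 4 [order #4] market_sell(qty=1): fills=none; bids=[-] asks=[#1:2@97 #3:10@98]
After op 5 cancel(order #2): fills=none; bids=[-] asks=[#1:2@97 #3:10@98]
After op 6 [order #5] limit_sell(price=99, qty=3): fills=none; bids=[-] asks=[#1:2@97 #3:10@98 #5:3@99]
After op 7 [order #6] market_sell(qty=4): fills=none; bids=[-] asks=[#1:2@97 #3:10@98 #5:3@99]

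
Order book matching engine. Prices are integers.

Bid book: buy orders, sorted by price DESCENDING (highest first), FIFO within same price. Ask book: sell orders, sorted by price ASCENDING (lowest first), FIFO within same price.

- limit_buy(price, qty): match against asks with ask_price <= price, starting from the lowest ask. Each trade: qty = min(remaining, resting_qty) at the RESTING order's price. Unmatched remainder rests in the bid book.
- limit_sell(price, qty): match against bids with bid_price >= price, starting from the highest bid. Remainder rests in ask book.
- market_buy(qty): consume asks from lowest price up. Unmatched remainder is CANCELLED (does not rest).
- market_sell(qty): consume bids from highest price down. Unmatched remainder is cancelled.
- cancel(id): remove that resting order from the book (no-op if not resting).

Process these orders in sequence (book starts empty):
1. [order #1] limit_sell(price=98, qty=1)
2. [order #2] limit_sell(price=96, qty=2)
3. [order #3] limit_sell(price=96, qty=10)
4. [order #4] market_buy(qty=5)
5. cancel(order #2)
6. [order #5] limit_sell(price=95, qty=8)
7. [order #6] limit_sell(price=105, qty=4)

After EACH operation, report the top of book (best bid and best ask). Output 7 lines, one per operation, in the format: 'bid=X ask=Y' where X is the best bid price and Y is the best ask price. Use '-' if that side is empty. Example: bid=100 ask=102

After op 1 [order #1] limit_sell(price=98, qty=1): fills=none; bids=[-] asks=[#1:1@98]
After op 2 [order #2] limit_sell(price=96, qty=2): fills=none; bids=[-] asks=[#2:2@96 #1:1@98]
After op 3 [order #3] limit_sell(price=96, qty=10): fills=none; bids=[-] asks=[#2:2@96 #3:10@96 #1:1@98]
After op 4 [order #4] market_buy(qty=5): fills=#4x#2:2@96 #4x#3:3@96; bids=[-] asks=[#3:7@96 #1:1@98]
After op 5 cancel(order #2): fills=none; bids=[-] asks=[#3:7@96 #1:1@98]
After op 6 [order #5] limit_sell(price=95, qty=8): fills=none; bids=[-] asks=[#5:8@95 #3:7@96 #1:1@98]
After op 7 [order #6] limit_sell(price=105, qty=4): fills=none; bids=[-] asks=[#5:8@95 #3:7@96 #1:1@98 #6:4@105]

Answer: bid=- ask=98
bid=- ask=96
bid=- ask=96
bid=- ask=96
bid=- ask=96
bid=- ask=95
bid=- ask=95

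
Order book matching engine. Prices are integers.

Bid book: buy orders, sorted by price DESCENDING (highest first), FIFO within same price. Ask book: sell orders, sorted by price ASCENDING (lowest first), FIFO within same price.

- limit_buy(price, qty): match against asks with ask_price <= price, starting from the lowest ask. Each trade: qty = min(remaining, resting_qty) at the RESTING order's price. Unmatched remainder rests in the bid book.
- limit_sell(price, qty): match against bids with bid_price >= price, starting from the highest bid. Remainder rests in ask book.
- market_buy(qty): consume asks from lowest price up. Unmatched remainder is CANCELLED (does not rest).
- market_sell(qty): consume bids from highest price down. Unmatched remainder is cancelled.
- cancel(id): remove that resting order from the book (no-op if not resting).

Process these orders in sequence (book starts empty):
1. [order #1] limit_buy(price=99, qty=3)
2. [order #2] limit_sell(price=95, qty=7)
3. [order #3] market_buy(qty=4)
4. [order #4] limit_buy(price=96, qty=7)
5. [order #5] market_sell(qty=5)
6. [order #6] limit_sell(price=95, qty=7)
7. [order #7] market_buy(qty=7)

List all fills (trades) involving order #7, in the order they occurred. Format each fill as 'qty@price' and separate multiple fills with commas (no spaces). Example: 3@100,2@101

Answer: 5@95

Derivation:
After op 1 [order #1] limit_buy(price=99, qty=3): fills=none; bids=[#1:3@99] asks=[-]
After op 2 [order #2] limit_sell(price=95, qty=7): fills=#1x#2:3@99; bids=[-] asks=[#2:4@95]
After op 3 [order #3] market_buy(qty=4): fills=#3x#2:4@95; bids=[-] asks=[-]
After op 4 [order #4] limit_buy(price=96, qty=7): fills=none; bids=[#4:7@96] asks=[-]
After op 5 [order #5] market_sell(qty=5): fills=#4x#5:5@96; bids=[#4:2@96] asks=[-]
After op 6 [order #6] limit_sell(price=95, qty=7): fills=#4x#6:2@96; bids=[-] asks=[#6:5@95]
After op 7 [order #7] market_buy(qty=7): fills=#7x#6:5@95; bids=[-] asks=[-]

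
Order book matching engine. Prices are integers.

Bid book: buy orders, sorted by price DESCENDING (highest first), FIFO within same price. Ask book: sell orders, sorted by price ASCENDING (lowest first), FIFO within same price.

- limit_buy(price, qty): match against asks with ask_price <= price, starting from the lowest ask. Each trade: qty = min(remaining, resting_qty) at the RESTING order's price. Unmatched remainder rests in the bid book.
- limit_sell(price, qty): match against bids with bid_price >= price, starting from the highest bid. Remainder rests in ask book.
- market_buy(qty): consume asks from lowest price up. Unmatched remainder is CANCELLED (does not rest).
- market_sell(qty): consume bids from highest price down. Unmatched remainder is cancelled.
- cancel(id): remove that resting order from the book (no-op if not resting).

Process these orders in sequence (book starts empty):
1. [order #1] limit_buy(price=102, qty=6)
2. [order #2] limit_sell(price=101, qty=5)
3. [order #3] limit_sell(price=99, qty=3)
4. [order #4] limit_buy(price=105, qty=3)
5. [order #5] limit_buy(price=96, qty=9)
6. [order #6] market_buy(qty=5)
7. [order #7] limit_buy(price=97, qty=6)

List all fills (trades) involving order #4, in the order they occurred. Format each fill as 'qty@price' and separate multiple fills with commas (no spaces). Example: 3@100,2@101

Answer: 2@99

Derivation:
After op 1 [order #1] limit_buy(price=102, qty=6): fills=none; bids=[#1:6@102] asks=[-]
After op 2 [order #2] limit_sell(price=101, qty=5): fills=#1x#2:5@102; bids=[#1:1@102] asks=[-]
After op 3 [order #3] limit_sell(price=99, qty=3): fills=#1x#3:1@102; bids=[-] asks=[#3:2@99]
After op 4 [order #4] limit_buy(price=105, qty=3): fills=#4x#3:2@99; bids=[#4:1@105] asks=[-]
After op 5 [order #5] limit_buy(price=96, qty=9): fills=none; bids=[#4:1@105 #5:9@96] asks=[-]
After op 6 [order #6] market_buy(qty=5): fills=none; bids=[#4:1@105 #5:9@96] asks=[-]
After op 7 [order #7] limit_buy(price=97, qty=6): fills=none; bids=[#4:1@105 #7:6@97 #5:9@96] asks=[-]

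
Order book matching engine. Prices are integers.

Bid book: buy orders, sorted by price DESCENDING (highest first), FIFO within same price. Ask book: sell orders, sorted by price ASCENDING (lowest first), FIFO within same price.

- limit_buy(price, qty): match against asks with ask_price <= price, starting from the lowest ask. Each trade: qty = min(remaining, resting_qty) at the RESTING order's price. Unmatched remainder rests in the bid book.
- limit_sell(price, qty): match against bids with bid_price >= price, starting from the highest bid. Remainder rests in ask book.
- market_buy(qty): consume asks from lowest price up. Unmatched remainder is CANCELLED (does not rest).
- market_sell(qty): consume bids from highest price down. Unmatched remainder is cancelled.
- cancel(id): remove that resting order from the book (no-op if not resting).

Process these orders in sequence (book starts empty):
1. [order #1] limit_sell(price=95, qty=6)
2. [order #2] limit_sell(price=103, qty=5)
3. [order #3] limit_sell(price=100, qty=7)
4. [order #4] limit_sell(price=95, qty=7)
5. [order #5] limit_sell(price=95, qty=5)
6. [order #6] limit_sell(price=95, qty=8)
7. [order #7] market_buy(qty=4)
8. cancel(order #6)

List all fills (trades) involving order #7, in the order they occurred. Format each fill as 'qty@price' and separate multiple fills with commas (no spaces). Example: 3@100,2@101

Answer: 4@95

Derivation:
After op 1 [order #1] limit_sell(price=95, qty=6): fills=none; bids=[-] asks=[#1:6@95]
After op 2 [order #2] limit_sell(price=103, qty=5): fills=none; bids=[-] asks=[#1:6@95 #2:5@103]
After op 3 [order #3] limit_sell(price=100, qty=7): fills=none; bids=[-] asks=[#1:6@95 #3:7@100 #2:5@103]
After op 4 [order #4] limit_sell(price=95, qty=7): fills=none; bids=[-] asks=[#1:6@95 #4:7@95 #3:7@100 #2:5@103]
After op 5 [order #5] limit_sell(price=95, qty=5): fills=none; bids=[-] asks=[#1:6@95 #4:7@95 #5:5@95 #3:7@100 #2:5@103]
After op 6 [order #6] limit_sell(price=95, qty=8): fills=none; bids=[-] asks=[#1:6@95 #4:7@95 #5:5@95 #6:8@95 #3:7@100 #2:5@103]
After op 7 [order #7] market_buy(qty=4): fills=#7x#1:4@95; bids=[-] asks=[#1:2@95 #4:7@95 #5:5@95 #6:8@95 #3:7@100 #2:5@103]
After op 8 cancel(order #6): fills=none; bids=[-] asks=[#1:2@95 #4:7@95 #5:5@95 #3:7@100 #2:5@103]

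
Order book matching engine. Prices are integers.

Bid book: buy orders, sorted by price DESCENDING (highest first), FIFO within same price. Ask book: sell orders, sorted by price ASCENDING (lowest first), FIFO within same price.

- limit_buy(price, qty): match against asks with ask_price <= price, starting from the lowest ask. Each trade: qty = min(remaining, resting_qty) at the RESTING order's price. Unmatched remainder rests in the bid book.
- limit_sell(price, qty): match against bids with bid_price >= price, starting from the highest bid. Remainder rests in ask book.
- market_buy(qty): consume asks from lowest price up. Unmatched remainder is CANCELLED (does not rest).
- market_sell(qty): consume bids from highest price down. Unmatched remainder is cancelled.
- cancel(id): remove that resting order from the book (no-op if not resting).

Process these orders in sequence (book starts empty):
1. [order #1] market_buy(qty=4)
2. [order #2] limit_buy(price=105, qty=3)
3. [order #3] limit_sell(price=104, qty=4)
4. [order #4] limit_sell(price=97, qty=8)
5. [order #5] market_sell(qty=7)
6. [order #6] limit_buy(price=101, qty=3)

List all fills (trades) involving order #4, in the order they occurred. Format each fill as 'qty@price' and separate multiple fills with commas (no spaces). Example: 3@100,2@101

After op 1 [order #1] market_buy(qty=4): fills=none; bids=[-] asks=[-]
After op 2 [order #2] limit_buy(price=105, qty=3): fills=none; bids=[#2:3@105] asks=[-]
After op 3 [order #3] limit_sell(price=104, qty=4): fills=#2x#3:3@105; bids=[-] asks=[#3:1@104]
After op 4 [order #4] limit_sell(price=97, qty=8): fills=none; bids=[-] asks=[#4:8@97 #3:1@104]
After op 5 [order #5] market_sell(qty=7): fills=none; bids=[-] asks=[#4:8@97 #3:1@104]
After op 6 [order #6] limit_buy(price=101, qty=3): fills=#6x#4:3@97; bids=[-] asks=[#4:5@97 #3:1@104]

Answer: 3@97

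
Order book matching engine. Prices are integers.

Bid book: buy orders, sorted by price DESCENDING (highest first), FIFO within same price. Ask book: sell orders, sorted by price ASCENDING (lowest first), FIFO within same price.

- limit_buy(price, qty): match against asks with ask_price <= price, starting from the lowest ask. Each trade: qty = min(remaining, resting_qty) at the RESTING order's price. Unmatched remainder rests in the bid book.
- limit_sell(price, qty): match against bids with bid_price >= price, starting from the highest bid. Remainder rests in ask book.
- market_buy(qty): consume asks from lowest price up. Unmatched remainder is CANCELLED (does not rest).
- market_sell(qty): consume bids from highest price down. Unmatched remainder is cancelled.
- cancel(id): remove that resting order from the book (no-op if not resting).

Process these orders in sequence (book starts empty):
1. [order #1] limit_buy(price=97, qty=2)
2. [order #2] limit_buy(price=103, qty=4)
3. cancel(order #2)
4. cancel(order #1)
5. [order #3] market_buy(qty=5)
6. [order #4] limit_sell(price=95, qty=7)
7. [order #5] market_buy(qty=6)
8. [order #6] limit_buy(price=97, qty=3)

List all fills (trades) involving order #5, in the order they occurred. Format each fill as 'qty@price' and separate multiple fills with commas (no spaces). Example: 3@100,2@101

After op 1 [order #1] limit_buy(price=97, qty=2): fills=none; bids=[#1:2@97] asks=[-]
After op 2 [order #2] limit_buy(price=103, qty=4): fills=none; bids=[#2:4@103 #1:2@97] asks=[-]
After op 3 cancel(order #2): fills=none; bids=[#1:2@97] asks=[-]
After op 4 cancel(order #1): fills=none; bids=[-] asks=[-]
After op 5 [order #3] market_buy(qty=5): fills=none; bids=[-] asks=[-]
After op 6 [order #4] limit_sell(price=95, qty=7): fills=none; bids=[-] asks=[#4:7@95]
After op 7 [order #5] market_buy(qty=6): fills=#5x#4:6@95; bids=[-] asks=[#4:1@95]
After op 8 [order #6] limit_buy(price=97, qty=3): fills=#6x#4:1@95; bids=[#6:2@97] asks=[-]

Answer: 6@95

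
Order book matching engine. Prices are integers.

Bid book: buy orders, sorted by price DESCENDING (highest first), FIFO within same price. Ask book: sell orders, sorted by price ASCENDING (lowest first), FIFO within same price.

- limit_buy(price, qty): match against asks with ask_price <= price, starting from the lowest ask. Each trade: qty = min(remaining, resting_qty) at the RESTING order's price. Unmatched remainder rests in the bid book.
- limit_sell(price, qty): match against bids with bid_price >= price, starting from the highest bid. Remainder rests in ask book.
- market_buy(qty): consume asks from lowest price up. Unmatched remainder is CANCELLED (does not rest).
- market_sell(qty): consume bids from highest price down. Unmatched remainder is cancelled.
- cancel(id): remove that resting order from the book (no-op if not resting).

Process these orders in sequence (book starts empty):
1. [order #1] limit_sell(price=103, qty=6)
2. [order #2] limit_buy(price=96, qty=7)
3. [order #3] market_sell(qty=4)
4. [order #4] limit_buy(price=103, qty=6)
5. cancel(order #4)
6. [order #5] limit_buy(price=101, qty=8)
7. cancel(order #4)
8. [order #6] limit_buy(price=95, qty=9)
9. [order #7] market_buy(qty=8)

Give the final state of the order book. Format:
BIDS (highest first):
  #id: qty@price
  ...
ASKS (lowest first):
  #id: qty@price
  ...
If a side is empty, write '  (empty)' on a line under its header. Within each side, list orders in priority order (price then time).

Answer: BIDS (highest first):
  #5: 8@101
  #2: 3@96
  #6: 9@95
ASKS (lowest first):
  (empty)

Derivation:
After op 1 [order #1] limit_sell(price=103, qty=6): fills=none; bids=[-] asks=[#1:6@103]
After op 2 [order #2] limit_buy(price=96, qty=7): fills=none; bids=[#2:7@96] asks=[#1:6@103]
After op 3 [order #3] market_sell(qty=4): fills=#2x#3:4@96; bids=[#2:3@96] asks=[#1:6@103]
After op 4 [order #4] limit_buy(price=103, qty=6): fills=#4x#1:6@103; bids=[#2:3@96] asks=[-]
After op 5 cancel(order #4): fills=none; bids=[#2:3@96] asks=[-]
After op 6 [order #5] limit_buy(price=101, qty=8): fills=none; bids=[#5:8@101 #2:3@96] asks=[-]
After op 7 cancel(order #4): fills=none; bids=[#5:8@101 #2:3@96] asks=[-]
After op 8 [order #6] limit_buy(price=95, qty=9): fills=none; bids=[#5:8@101 #2:3@96 #6:9@95] asks=[-]
After op 9 [order #7] market_buy(qty=8): fills=none; bids=[#5:8@101 #2:3@96 #6:9@95] asks=[-]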